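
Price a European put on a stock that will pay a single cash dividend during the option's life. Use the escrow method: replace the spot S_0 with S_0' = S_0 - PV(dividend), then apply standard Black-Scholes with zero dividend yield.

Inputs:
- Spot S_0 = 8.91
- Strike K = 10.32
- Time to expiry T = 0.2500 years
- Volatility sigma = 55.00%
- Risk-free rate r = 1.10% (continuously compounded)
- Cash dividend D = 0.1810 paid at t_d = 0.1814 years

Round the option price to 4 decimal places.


Answer: Price = 2.0007

Derivation:
PV(D) = D * exp(-r * t_d) = 0.1810 * 0.99800659 = 0.18063919
S_0' = S_0 - PV(D) = 8.9100 - 0.18063919 = 8.72936081
d1 = (ln(S_0'/K) + (r + sigma^2/2)*T) / (sigma*sqrt(T)) = -0.46119677
d2 = d1 - sigma*sqrt(T) = -0.73619677
exp(-rT) = 0.99725378
N(-d1) = 0.67767128; N(-d2) = 0.76919452
P = K * exp(-rT) * N(-d2) - S_0' * N(-d1) = 10.3200 * 0.99725378 * 0.76919452 - 8.72936081 * 0.67767128 = 2.0007


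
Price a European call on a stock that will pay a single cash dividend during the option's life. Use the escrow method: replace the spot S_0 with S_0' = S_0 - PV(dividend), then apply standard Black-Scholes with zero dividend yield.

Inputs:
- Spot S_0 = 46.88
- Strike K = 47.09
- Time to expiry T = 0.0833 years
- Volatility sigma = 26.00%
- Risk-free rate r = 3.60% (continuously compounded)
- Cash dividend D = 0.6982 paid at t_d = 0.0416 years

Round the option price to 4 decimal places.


PV(D) = D * exp(-r * t_d) = 0.6982 * 0.99850352 = 0.69715516
S_0' = S_0 - PV(D) = 46.8800 - 0.69715516 = 46.18284484
d1 = (ln(S_0'/K) + (r + sigma^2/2)*T) / (sigma*sqrt(T)) = -0.18174072
d2 = d1 - sigma*sqrt(T) = -0.25678125
exp(-rT) = 0.99700569
N(d1) = 0.42789310; N(d2) = 0.39867382
C = S_0' * N(d1) - K * exp(-rT) * N(d2) = 46.18284484 * 0.42789310 - 47.0900 * 0.99700569 * 0.39867382 = 1.0440

Answer: Price = 1.0440


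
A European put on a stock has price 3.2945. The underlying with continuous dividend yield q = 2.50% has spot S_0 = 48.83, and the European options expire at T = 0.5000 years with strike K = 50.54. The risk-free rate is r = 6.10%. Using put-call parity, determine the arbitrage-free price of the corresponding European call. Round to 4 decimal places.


Put-call parity: C - P = S_0 * exp(-qT) - K * exp(-rT).
S_0 * exp(-qT) = 48.8300 * 0.98757780 = 48.22342400
K * exp(-rT) = 50.5400 * 0.96996043 = 49.02180024
C = P + S*exp(-qT) - K*exp(-rT)
C = 3.2945 + 48.22342400 - 49.02180024 = 2.4961

Answer: Call price = 2.4961


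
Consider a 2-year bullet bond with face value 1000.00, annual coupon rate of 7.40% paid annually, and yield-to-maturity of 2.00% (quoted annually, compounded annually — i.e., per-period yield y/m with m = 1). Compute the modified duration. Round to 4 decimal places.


Coupon per period c = face * coupon_rate / m = 74.000000
Periods per year m = 1; per-period yield y/m = 0.020000
Number of cashflows N = 2
Cashflows (t years, CF_t, discount factor 1/(1+y/m)^(m*t), PV):
  t = 1.0000: CF_t = 74.000000, DF = 0.980392, PV = 72.549020
  t = 2.0000: CF_t = 1074.000000, DF = 0.961169, PV = 1032.295271
Price P = sum_t PV_t = 1104.844291
First compute Macaulay numerator sum_t t * PV_t:
  t * PV_t at t = 1.0000: 72.549020
  t * PV_t at t = 2.0000: 2064.590542
Macaulay duration D = 2137.139562 / 1104.844291 = 1.934336
Modified duration = D / (1 + y/m) = 1.934336 / (1 + 0.020000) = 1.896407

Answer: Modified duration = 1.8964


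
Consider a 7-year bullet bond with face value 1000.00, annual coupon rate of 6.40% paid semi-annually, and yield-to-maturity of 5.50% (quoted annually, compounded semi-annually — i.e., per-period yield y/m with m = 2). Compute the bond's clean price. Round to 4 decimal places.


Answer: Price = 1051.7095

Derivation:
Coupon per period c = face * coupon_rate / m = 32.000000
Periods per year m = 2; per-period yield y/m = 0.027500
Number of cashflows N = 14
Cashflows (t years, CF_t, discount factor 1/(1+y/m)^(m*t), PV):
  t = 0.5000: CF_t = 32.000000, DF = 0.973236, PV = 31.143552
  t = 1.0000: CF_t = 32.000000, DF = 0.947188, PV = 30.310027
  t = 1.5000: CF_t = 32.000000, DF = 0.921838, PV = 29.498809
  t = 2.0000: CF_t = 32.000000, DF = 0.897166, PV = 28.709303
  t = 2.5000: CF_t = 32.000000, DF = 0.873154, PV = 27.940928
  t = 3.0000: CF_t = 32.000000, DF = 0.849785, PV = 27.193117
  t = 3.5000: CF_t = 32.000000, DF = 0.827041, PV = 26.465321
  t = 4.0000: CF_t = 32.000000, DF = 0.804906, PV = 25.757003
  t = 4.5000: CF_t = 32.000000, DF = 0.783364, PV = 25.067643
  t = 5.0000: CF_t = 32.000000, DF = 0.762398, PV = 24.396733
  t = 5.5000: CF_t = 32.000000, DF = 0.741993, PV = 23.743779
  t = 6.0000: CF_t = 32.000000, DF = 0.722134, PV = 23.108301
  t = 6.5000: CF_t = 32.000000, DF = 0.702807, PV = 22.489830
  t = 7.0000: CF_t = 1032.000000, DF = 0.683997, PV = 705.885189
Price P = sum_t PV_t = 1051.709537


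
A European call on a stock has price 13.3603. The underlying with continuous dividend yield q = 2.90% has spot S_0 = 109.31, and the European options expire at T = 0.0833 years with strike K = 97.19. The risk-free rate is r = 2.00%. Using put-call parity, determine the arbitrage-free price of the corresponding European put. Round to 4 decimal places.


Put-call parity: C - P = S_0 * exp(-qT) - K * exp(-rT).
S_0 * exp(-qT) = 109.3100 * 0.99758722 = 109.04625852
K * exp(-rT) = 97.1900 * 0.99833539 = 97.02821626
P = C - S*exp(-qT) + K*exp(-rT)
P = 13.3603 - 109.04625852 + 97.02821626 = 1.3423

Answer: Put price = 1.3423


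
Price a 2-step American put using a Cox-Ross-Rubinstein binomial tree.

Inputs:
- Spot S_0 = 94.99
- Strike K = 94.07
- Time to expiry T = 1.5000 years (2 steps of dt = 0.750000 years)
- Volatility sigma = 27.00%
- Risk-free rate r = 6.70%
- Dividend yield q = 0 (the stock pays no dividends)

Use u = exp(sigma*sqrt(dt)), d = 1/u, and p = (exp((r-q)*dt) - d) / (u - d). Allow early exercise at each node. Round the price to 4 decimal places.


dt = T/N = 0.750000
u = exp(sigma*sqrt(dt)) = 1.263426; d = 1/u = 0.791499
p = (exp((r-q)*dt) - d) / (u - d) = 0.551007
Discount per step: exp(-r*dt) = 0.950992
Stock lattice S(k, i) with i counting down-moves:
  k=0: S(0,0) = 94.9900
  k=1: S(1,0) = 120.0128; S(1,1) = 75.1845
  k=2: S(2,0) = 151.6273; S(2,1) = 94.9900; S(2,2) = 59.5084
Terminal payoffs V(N, i) = max(K - S_T, 0):
  V(2,0) = 0.000000; V(2,1) = 0.000000; V(2,2) = 34.561575
Backward induction: V(k, i) = exp(-r*dt) * [p * V(k+1, i) + (1-p) * V(k+1, i+1)]; then take max(V_cont, immediate exercise) for American.
  V(1,0) = exp(-r*dt) * [p*0.000000 + (1-p)*0.000000] = 0.000000; exercise = 0.000000; V(1,0) = max -> 0.000000
  V(1,1) = exp(-r*dt) * [p*0.000000 + (1-p)*34.561575] = 14.757392; exercise = 18.885525; V(1,1) = max -> 18.885525
  V(0,0) = exp(-r*dt) * [p*0.000000 + (1-p)*18.885525] = 8.063900; exercise = 0.000000; V(0,0) = max -> 8.063900

Answer: Price = V(0,0) = 8.0639


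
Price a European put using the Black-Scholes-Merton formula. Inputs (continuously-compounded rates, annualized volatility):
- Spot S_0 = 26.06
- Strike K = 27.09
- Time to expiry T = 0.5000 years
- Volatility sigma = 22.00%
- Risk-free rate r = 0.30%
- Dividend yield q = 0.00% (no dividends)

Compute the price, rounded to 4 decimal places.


Answer: Price = 2.1880

Derivation:
d1 = (ln(S/K) + (r - q + 0.5*sigma^2) * T) / (sigma * sqrt(T)) = -0.16175443
d2 = d1 - sigma * sqrt(T) = -0.31731792
exp(-rT) = 0.99850112; exp(-qT) = 1.00000000
P = K * exp(-rT) * N(-d2) - S_0 * exp(-qT) * N(-d1)
N(-d1) = 0.56425038; N(-d2) = 0.62449881
P = 27.0900 * 0.99850112 * 0.62449881 - 26.0600 * 1.00000000 * 0.56425038 = 2.1880


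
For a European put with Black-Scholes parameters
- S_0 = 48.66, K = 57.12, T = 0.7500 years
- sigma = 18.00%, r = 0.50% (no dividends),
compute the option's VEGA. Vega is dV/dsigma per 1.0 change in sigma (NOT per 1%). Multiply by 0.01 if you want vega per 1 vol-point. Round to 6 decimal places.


d1 = -0.9263070629; d2 = -1.0821916356
phi(d1) = 0.2597694114; exp(-qT) = 1.0000000000; exp(-rT) = 0.9962570225
Vega = S * exp(-qT) * phi(d1) * sqrt(T) = 48.6600 * 1.0000000000 * 0.2597694114 * 0.8660254038 = 10.946890

Answer: Vega = 10.946890


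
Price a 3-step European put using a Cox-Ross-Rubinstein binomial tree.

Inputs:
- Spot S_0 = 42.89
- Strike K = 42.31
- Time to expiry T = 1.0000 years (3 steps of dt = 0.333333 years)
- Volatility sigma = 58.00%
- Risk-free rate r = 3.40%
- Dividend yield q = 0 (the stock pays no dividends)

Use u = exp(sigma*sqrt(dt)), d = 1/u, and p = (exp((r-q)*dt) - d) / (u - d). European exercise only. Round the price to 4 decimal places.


dt = T/N = 0.333333
u = exp(sigma*sqrt(dt)) = 1.397749; d = 1/u = 0.715436
p = (exp((r-q)*dt) - d) / (u - d) = 0.433762
Discount per step: exp(-r*dt) = 0.988731
Stock lattice S(k, i) with i counting down-moves:
  k=0: S(0,0) = 42.8900
  k=1: S(1,0) = 59.9495; S(1,1) = 30.6850
  k=2: S(2,0) = 83.7943; S(2,1) = 42.8900; S(2,2) = 21.9532
  k=3: S(3,0) = 117.1234; S(3,1) = 59.9495; S(3,2) = 30.6850; S(3,3) = 15.7061
Terminal payoffs V(N, i) = max(K - S_T, 0):
  V(3,0) = 0.000000; V(3,1) = 0.000000; V(3,2) = 11.624951; V(3,3) = 26.603899
Backward induction: V(k, i) = exp(-r*dt) * [p * V(k+1, i) + (1-p) * V(k+1, i+1)].
  V(2,0) = exp(-r*dt) * [p*0.000000 + (1-p)*0.000000] = 0.000000
  V(2,1) = exp(-r*dt) * [p*0.000000 + (1-p)*11.624951] = 6.508303
  V(2,2) = exp(-r*dt) * [p*11.624951 + (1-p)*26.603899] = 19.880005
  V(1,0) = exp(-r*dt) * [p*0.000000 + (1-p)*6.508303] = 3.643715
  V(1,1) = exp(-r*dt) * [p*6.508303 + (1-p)*19.880005] = 13.921192
  V(0,0) = exp(-r*dt) * [p*3.643715 + (1-p)*13.921192] = 9.356564

Answer: Price = V(0,0) = 9.3566


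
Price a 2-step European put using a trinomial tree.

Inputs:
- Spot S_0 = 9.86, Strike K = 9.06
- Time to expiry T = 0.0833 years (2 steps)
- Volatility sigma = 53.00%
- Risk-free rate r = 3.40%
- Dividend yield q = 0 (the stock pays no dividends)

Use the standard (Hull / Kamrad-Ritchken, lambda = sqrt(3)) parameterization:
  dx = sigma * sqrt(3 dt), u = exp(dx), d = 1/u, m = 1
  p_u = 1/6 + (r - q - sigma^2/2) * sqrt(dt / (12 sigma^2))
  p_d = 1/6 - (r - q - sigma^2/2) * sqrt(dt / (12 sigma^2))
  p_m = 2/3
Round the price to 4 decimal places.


dt = T/N = 0.041650; dx = sigma*sqrt(3*dt) = 0.187346
u = exp(dx) = 1.206044; d = 1/u = 0.829157
p_u = 0.154834, p_m = 0.666667, p_d = 0.178499
Discount per step: exp(-r*dt) = 0.998585
Stock lattice S(k, j) with j the centered position index:
  k=0: S(0,+0) = 9.8600
  k=1: S(1,-1) = 8.1755; S(1,+0) = 9.8600; S(1,+1) = 11.8916
  k=2: S(2,-2) = 6.7788; S(2,-1) = 8.1755; S(2,+0) = 9.8600; S(2,+1) = 11.8916; S(2,+2) = 14.3418
Terminal payoffs V(N, j) = max(K - S_T, 0):
  V(2,-2) = 2.281238; V(2,-1) = 0.884512; V(2,+0) = 0.000000; V(2,+1) = 0.000000; V(2,+2) = 0.000000
Backward induction: V(k, j) = exp(-r*dt) * [p_u * V(k+1, j+1) + p_m * V(k+1, j) + p_d * V(k+1, j-1)]
  V(1,-1) = exp(-r*dt) * [p_u*0.000000 + p_m*0.884512 + p_d*2.281238] = 0.995464
  V(1,+0) = exp(-r*dt) * [p_u*0.000000 + p_m*0.000000 + p_d*0.884512] = 0.157662
  V(1,+1) = exp(-r*dt) * [p_u*0.000000 + p_m*0.000000 + p_d*0.000000] = 0.000000
  V(0,+0) = exp(-r*dt) * [p_u*0.000000 + p_m*0.157662 + p_d*0.995464] = 0.282397

Answer: Price = V(0,0) = 0.2824


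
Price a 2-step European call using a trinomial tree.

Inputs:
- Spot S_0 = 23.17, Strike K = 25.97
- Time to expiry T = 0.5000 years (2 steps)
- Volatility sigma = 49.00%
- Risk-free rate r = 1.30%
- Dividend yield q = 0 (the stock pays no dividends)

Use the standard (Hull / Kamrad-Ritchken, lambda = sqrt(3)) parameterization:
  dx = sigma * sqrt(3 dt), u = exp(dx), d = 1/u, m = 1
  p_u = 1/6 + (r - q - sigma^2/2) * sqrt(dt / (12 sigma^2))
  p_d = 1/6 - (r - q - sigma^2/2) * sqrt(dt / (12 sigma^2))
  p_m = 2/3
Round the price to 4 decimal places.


Answer: Price = V(0,0) = 2.2023

Derivation:
dt = T/N = 0.250000; dx = sigma*sqrt(3*dt) = 0.424352
u = exp(dx) = 1.528600; d = 1/u = 0.654193
p_u = 0.135133, p_m = 0.666667, p_d = 0.198200
Discount per step: exp(-r*dt) = 0.996755
Stock lattice S(k, j) with j the centered position index:
  k=0: S(0,+0) = 23.1700
  k=1: S(1,-1) = 15.1577; S(1,+0) = 23.1700; S(1,+1) = 35.4177
  k=2: S(2,-2) = 9.9160; S(2,-1) = 15.1577; S(2,+0) = 23.1700; S(2,+1) = 35.4177; S(2,+2) = 54.1395
Terminal payoffs V(N, j) = max(S_T - K, 0):
  V(2,-2) = 0.000000; V(2,-1) = 0.000000; V(2,+0) = 0.000000; V(2,+1) = 9.447668; V(2,+2) = 28.169456
Backward induction: V(k, j) = exp(-r*dt) * [p_u * V(k+1, j+1) + p_m * V(k+1, j) + p_d * V(k+1, j-1)]
  V(1,-1) = exp(-r*dt) * [p_u*0.000000 + p_m*0.000000 + p_d*0.000000] = 0.000000
  V(1,+0) = exp(-r*dt) * [p_u*9.447668 + p_m*0.000000 + p_d*0.000000] = 1.272552
  V(1,+1) = exp(-r*dt) * [p_u*28.169456 + p_m*9.447668 + p_d*0.000000] = 10.072289
  V(0,+0) = exp(-r*dt) * [p_u*10.072289 + p_m*1.272552 + p_d*0.000000] = 2.202301


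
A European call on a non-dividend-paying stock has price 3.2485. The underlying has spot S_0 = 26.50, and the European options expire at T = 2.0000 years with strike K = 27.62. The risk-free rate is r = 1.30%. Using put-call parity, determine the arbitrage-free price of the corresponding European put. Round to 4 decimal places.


Put-call parity: C - P = S_0 * exp(-qT) - K * exp(-rT).
S_0 * exp(-qT) = 26.5000 * 1.00000000 = 26.50000000
K * exp(-rT) = 27.6200 * 0.97433509 = 26.91113517
P = C - S*exp(-qT) + K*exp(-rT)
P = 3.2485 - 26.50000000 + 26.91113517 = 3.6596

Answer: Put price = 3.6596


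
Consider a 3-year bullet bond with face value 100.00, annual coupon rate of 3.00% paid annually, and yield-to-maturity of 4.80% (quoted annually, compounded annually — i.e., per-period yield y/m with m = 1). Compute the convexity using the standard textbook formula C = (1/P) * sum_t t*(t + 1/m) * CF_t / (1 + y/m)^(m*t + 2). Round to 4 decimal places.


Answer: Convexity = 10.4949

Derivation:
Coupon per period c = face * coupon_rate / m = 3.000000
Periods per year m = 1; per-period yield y/m = 0.048000
Number of cashflows N = 3
Cashflows (t years, CF_t, discount factor 1/(1+y/m)^(m*t), PV):
  t = 1.0000: CF_t = 3.000000, DF = 0.954198, PV = 2.862595
  t = 2.0000: CF_t = 3.000000, DF = 0.910495, PV = 2.731484
  t = 3.0000: CF_t = 103.000000, DF = 0.868793, PV = 89.485646
Price P = sum_t PV_t = 95.079725
Convexity numerator sum_t t*(t + 1/m) * CF_t / (1+y/m)^(m*t + 2):
  t = 1.0000: term = 5.212756
  t = 2.0000: term = 14.922012
  t = 3.0000: term = 977.714503
Convexity = (1/P) * sum = 997.849271 / 95.079725 = 10.494869


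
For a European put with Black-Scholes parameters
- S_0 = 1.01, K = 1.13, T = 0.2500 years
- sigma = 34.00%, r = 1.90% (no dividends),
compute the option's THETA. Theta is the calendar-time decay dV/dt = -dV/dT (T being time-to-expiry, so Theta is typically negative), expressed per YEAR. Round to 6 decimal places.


d1 = -0.5474547169; d2 = -0.7174547169
phi(d1) = 0.3434231678; exp(-qT) = 1.0000000000; exp(-rT) = 0.9952612634
Theta = -S*exp(-qT)*phi(d1)*sigma/(2*sqrt(T)) + r*K*exp(-rT)*N(-d2) - q*S*exp(-qT)*N(-d1)
N(-d1) = 0.7079668137; N(-d2) = 0.7634532160; sqrt(T) = 0.5000000000
Term 1 = -1.0100 * 1.0000000000 * 0.3434231678 * 0.3400 / (2 * 0.5000000000) = -0.1179315158
Term 2 = 0.0190 * 1.1300 * 0.9952612634 * 0.7634532160 = 0.0163136663
Term 3 = 0 (no dividend yield, q = 0)
Theta = -0.1179315158 + (0.0163136663) + (0.0000000000) = -0.101618

Answer: Theta = -0.101618


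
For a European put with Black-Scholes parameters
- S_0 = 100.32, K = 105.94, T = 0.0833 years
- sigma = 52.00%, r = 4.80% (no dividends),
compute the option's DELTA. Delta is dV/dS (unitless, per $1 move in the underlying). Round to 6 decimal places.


Answer: Delta = -0.603149

Derivation:
d1 = -0.2615071030; d2 = -0.4115881478
phi(d1) = 0.3855318322; exp(-qT) = 1.0000000000; exp(-rT) = 0.9960095830
N(-d1) = 0.6031492637
Delta = -exp(-qT) * N(-d1) = -1.0000000000 * 0.6031492637 = -0.603149


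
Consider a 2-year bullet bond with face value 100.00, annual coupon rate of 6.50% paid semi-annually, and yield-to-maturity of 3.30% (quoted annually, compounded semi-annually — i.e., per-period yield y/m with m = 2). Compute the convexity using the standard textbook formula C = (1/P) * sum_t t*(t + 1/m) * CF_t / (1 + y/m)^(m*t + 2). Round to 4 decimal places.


Coupon per period c = face * coupon_rate / m = 3.250000
Periods per year m = 2; per-period yield y/m = 0.016500
Number of cashflows N = 4
Cashflows (t years, CF_t, discount factor 1/(1+y/m)^(m*t), PV):
  t = 0.5000: CF_t = 3.250000, DF = 0.983768, PV = 3.197245
  t = 1.0000: CF_t = 3.250000, DF = 0.967799, PV = 3.145347
  t = 1.5000: CF_t = 3.250000, DF = 0.952090, PV = 3.094291
  t = 2.0000: CF_t = 103.250000, DF = 0.936635, PV = 96.707583
Price P = sum_t PV_t = 106.144467
Convexity numerator sum_t t*(t + 1/m) * CF_t / (1+y/m)^(m*t + 2):
  t = 0.5000: term = 1.547146
  t = 1.0000: term = 4.566097
  t = 1.5000: term = 8.983958
  t = 2.0000: term = 467.967580
Convexity = (1/P) * sum = 483.064780 / 106.144467 = 4.551012

Answer: Convexity = 4.5510


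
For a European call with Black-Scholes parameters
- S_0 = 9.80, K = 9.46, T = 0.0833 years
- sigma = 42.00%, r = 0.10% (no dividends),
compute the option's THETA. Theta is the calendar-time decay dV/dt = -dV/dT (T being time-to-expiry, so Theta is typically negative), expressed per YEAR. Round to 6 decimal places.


Answer: Theta = -2.678833

Derivation:
d1 = 0.3525870939; d2 = 0.2313677885
phi(d1) = 0.3748994724; exp(-qT) = 1.0000000000; exp(-rT) = 0.9999167035
Theta = -S*exp(-qT)*phi(d1)*sigma/(2*sqrt(T)) - r*K*exp(-rT)*N(d2) + q*S*exp(-qT)*N(d1)
N(d1) = 0.6378009927; N(d2) = 0.5914854563; sqrt(T) = 0.2886173938
Term 1 = -9.8000 * 1.0000000000 * 0.3748994724 * 0.4200 / (2 * 0.2886173938) = -2.6732384491
Term 2 = -0.0010 * 9.4600 * 0.9999167035 * 0.5914854563 = -0.0055949863
Term 3 = 0 (no dividend yield, q = 0)
Theta = -2.6732384491 + (-0.0055949863) + (0.0000000000) = -2.678833


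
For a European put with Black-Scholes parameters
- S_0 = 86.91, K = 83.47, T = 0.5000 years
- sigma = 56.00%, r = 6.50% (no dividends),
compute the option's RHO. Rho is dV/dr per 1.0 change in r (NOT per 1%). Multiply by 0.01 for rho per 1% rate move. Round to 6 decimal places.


d1 = 0.3820543764; d2 = -0.0139254211
phi(d1) = 0.3708634637; exp(-qT) = 1.0000000000; exp(-rT) = 0.9680224498
N(-d2) = 0.5055552597
Rho = -K*T*exp(-rT)*N(-d2) = -83.4700 * 0.5000 * 0.9680224498 * 0.5055552597 = -20.424643

Answer: Rho = -20.424643


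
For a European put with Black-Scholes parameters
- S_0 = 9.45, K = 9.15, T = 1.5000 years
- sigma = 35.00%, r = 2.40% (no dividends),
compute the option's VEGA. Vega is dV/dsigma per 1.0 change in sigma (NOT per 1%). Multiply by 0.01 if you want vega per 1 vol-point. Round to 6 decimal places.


d1 = 0.3735725257; d2 = -0.0550881793
phi(d1) = 0.3720538232; exp(-qT) = 1.0000000000; exp(-rT) = 0.9646402935
Vega = S * exp(-qT) * phi(d1) * sqrt(T) = 9.4500 * 1.0000000000 * 0.3720538232 * 1.2247448714 = 4.306091

Answer: Vega = 4.306091


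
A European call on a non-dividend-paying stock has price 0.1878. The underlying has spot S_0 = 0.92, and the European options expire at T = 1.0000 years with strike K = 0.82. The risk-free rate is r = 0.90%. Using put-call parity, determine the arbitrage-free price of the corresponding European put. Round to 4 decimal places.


Answer: Put price = 0.0805

Derivation:
Put-call parity: C - P = S_0 * exp(-qT) - K * exp(-rT).
S_0 * exp(-qT) = 0.9200 * 1.00000000 = 0.92000000
K * exp(-rT) = 0.8200 * 0.99104038 = 0.81265311
P = C - S*exp(-qT) + K*exp(-rT)
P = 0.1878 - 0.92000000 + 0.81265311 = 0.0805


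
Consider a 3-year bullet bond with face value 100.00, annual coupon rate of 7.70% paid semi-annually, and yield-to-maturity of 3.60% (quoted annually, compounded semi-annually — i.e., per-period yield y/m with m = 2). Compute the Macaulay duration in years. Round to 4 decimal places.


Coupon per period c = face * coupon_rate / m = 3.850000
Periods per year m = 2; per-period yield y/m = 0.018000
Number of cashflows N = 6
Cashflows (t years, CF_t, discount factor 1/(1+y/m)^(m*t), PV):
  t = 0.5000: CF_t = 3.850000, DF = 0.982318, PV = 3.781925
  t = 1.0000: CF_t = 3.850000, DF = 0.964949, PV = 3.715054
  t = 1.5000: CF_t = 3.850000, DF = 0.947887, PV = 3.649366
  t = 2.0000: CF_t = 3.850000, DF = 0.931127, PV = 3.584839
  t = 2.5000: CF_t = 3.850000, DF = 0.914663, PV = 3.521453
  t = 3.0000: CF_t = 103.850000, DF = 0.898490, PV = 93.308205
Price P = sum_t PV_t = 111.560841
Macaulay numerator sum_t t * PV_t:
  t * PV_t at t = 0.5000: 1.890963
  t * PV_t at t = 1.0000: 3.715054
  t * PV_t at t = 1.5000: 5.474049
  t * PV_t at t = 2.0000: 7.169677
  t * PV_t at t = 2.5000: 8.803631
  t * PV_t at t = 3.0000: 279.924614
Macaulay duration D = (sum_t t * PV_t) / P = 306.977988 / 111.560841 = 2.751664

Answer: Macaulay duration = 2.7517 years


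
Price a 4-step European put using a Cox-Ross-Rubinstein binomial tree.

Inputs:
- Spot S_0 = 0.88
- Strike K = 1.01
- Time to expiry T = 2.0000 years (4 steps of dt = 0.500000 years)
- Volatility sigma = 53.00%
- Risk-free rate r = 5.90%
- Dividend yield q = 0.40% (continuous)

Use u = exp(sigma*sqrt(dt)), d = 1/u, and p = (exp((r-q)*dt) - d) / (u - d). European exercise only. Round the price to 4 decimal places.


Answer: Price = V(0,0) = 0.2728

Derivation:
dt = T/N = 0.500000
u = exp(sigma*sqrt(dt)) = 1.454652; d = 1/u = 0.687450
p = (exp((r-q)*dt) - d) / (u - d) = 0.443732
Discount per step: exp(-r*dt) = 0.970931
Stock lattice S(k, i) with i counting down-moves:
  k=0: S(0,0) = 0.8800
  k=1: S(1,0) = 1.2801; S(1,1) = 0.6050
  k=2: S(2,0) = 1.8621; S(2,1) = 0.8800; S(2,2) = 0.4159
  k=3: S(3,0) = 2.7087; S(3,1) = 1.2801; S(3,2) = 0.6050; S(3,3) = 0.2859
  k=4: S(4,0) = 3.9402; S(4,1) = 1.8621; S(4,2) = 0.8800; S(4,3) = 0.4159; S(4,4) = 0.1965
Terminal payoffs V(N, i) = max(K - S_T, 0):
  V(4,0) = 0.000000; V(4,1) = 0.000000; V(4,2) = 0.130000; V(4,3) = 0.594123; V(4,4) = 0.813462
Backward induction: V(k, i) = exp(-r*dt) * [p * V(k+1, i) + (1-p) * V(k+1, i+1)].
  V(3,0) = exp(-r*dt) * [p*0.000000 + (1-p)*0.000000] = 0.000000
  V(3,1) = exp(-r*dt) * [p*0.000000 + (1-p)*0.130000] = 0.070213
  V(3,2) = exp(-r*dt) * [p*0.130000 + (1-p)*0.594123] = 0.376893
  V(3,3) = exp(-r*dt) * [p*0.594123 + (1-p)*0.813462] = 0.695317
  V(2,0) = exp(-r*dt) * [p*0.000000 + (1-p)*0.070213] = 0.037922
  V(2,1) = exp(-r*dt) * [p*0.070213 + (1-p)*0.376893] = 0.233809
  V(2,2) = exp(-r*dt) * [p*0.376893 + (1-p)*0.695317] = 0.537917
  V(1,0) = exp(-r*dt) * [p*0.037922 + (1-p)*0.233809] = 0.142618
  V(1,1) = exp(-r*dt) * [p*0.233809 + (1-p)*0.537917] = 0.391261
  V(0,0) = exp(-r*dt) * [p*0.142618 + (1-p)*0.391261] = 0.272764


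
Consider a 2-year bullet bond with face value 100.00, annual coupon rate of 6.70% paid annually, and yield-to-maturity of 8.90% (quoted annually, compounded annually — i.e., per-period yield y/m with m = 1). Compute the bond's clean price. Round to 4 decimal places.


Coupon per period c = face * coupon_rate / m = 6.700000
Periods per year m = 1; per-period yield y/m = 0.089000
Number of cashflows N = 2
Cashflows (t years, CF_t, discount factor 1/(1+y/m)^(m*t), PV):
  t = 1.0000: CF_t = 6.700000, DF = 0.918274, PV = 6.152433
  t = 2.0000: CF_t = 106.700000, DF = 0.843226, PV = 89.972266
Price P = sum_t PV_t = 96.124700

Answer: Price = 96.1247


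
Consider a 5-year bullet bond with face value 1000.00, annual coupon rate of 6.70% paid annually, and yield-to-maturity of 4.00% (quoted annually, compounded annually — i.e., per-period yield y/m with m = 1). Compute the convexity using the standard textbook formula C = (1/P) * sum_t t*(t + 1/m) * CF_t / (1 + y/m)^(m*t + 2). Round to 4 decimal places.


Coupon per period c = face * coupon_rate / m = 67.000000
Periods per year m = 1; per-period yield y/m = 0.040000
Number of cashflows N = 5
Cashflows (t years, CF_t, discount factor 1/(1+y/m)^(m*t), PV):
  t = 1.0000: CF_t = 67.000000, DF = 0.961538, PV = 64.423077
  t = 2.0000: CF_t = 67.000000, DF = 0.924556, PV = 61.945266
  t = 3.0000: CF_t = 67.000000, DF = 0.888996, PV = 59.562756
  t = 4.0000: CF_t = 67.000000, DF = 0.854804, PV = 57.271881
  t = 5.0000: CF_t = 1067.000000, DF = 0.821927, PV = 876.996223
Price P = sum_t PV_t = 1120.199203
Convexity numerator sum_t t*(t + 1/m) * CF_t / (1+y/m)^(m*t + 2):
  t = 1.0000: term = 119.125512
  t = 2.0000: term = 343.631285
  t = 3.0000: term = 660.829394
  t = 4.0000: term = 1059.021464
  t = 5.0000: term = 24324.969201
Convexity = (1/P) * sum = 26507.576856 / 1120.199203 = 23.663271

Answer: Convexity = 23.6633


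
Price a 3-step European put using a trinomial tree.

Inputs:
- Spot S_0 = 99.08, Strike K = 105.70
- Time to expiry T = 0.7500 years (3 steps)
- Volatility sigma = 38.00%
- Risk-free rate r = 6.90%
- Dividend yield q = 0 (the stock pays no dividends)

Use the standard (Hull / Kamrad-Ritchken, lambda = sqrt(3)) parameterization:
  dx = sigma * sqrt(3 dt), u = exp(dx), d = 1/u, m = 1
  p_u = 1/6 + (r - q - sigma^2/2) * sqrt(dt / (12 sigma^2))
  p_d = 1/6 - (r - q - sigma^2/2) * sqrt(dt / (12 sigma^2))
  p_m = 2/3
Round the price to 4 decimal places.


dt = T/N = 0.250000; dx = sigma*sqrt(3*dt) = 0.329090
u = exp(dx) = 1.389702; d = 1/u = 0.719579
p_u = 0.165451, p_m = 0.666667, p_d = 0.167882
Discount per step: exp(-r*dt) = 0.982898
Stock lattice S(k, j) with j the centered position index:
  k=0: S(0,+0) = 99.0800
  k=1: S(1,-1) = 71.2958; S(1,+0) = 99.0800; S(1,+1) = 137.6917
  k=2: S(2,-2) = 51.3030; S(2,-1) = 71.2958; S(2,+0) = 99.0800; S(2,+1) = 137.6917; S(2,+2) = 191.3505
  k=3: S(3,-3) = 36.9165; S(3,-2) = 51.3030; S(3,-1) = 71.2958; S(3,+0) = 99.0800; S(3,+1) = 137.6917; S(3,+2) = 191.3505; S(3,+3) = 265.9203
Terminal payoffs V(N, j) = max(K - S_T, 0):
  V(3,-3) = 68.783499; V(3,-2) = 54.397048; V(3,-1) = 34.404162; V(3,+0) = 6.620000; V(3,+1) = 0.000000; V(3,+2) = 0.000000; V(3,+3) = 0.000000
Backward induction: V(k, j) = exp(-r*dt) * [p_u * V(k+1, j+1) + p_m * V(k+1, j) + p_d * V(k+1, j-1)]
  V(2,-2) = exp(-r*dt) * [p_u*34.404162 + p_m*54.397048 + p_d*68.783499] = 52.589393
  V(2,-1) = exp(-r*dt) * [p_u*6.620000 + p_m*34.404162 + p_d*54.397048] = 32.596520
  V(2,+0) = exp(-r*dt) * [p_u*0.000000 + p_m*6.620000 + p_d*34.404162] = 10.014922
  V(2,+1) = exp(-r*dt) * [p_u*0.000000 + p_m*0.000000 + p_d*6.620000] = 1.092373
  V(2,+2) = exp(-r*dt) * [p_u*0.000000 + p_m*0.000000 + p_d*0.000000] = 0.000000
  V(1,-1) = exp(-r*dt) * [p_u*10.014922 + p_m*32.596520 + p_d*52.589393] = 31.665840
  V(1,+0) = exp(-r*dt) * [p_u*1.092373 + p_m*10.014922 + p_d*32.596520] = 12.118859
  V(1,+1) = exp(-r*dt) * [p_u*0.000000 + p_m*1.092373 + p_d*10.014922] = 2.368366
  V(0,+0) = exp(-r*dt) * [p_u*2.368366 + p_m*12.118859 + p_d*31.665840] = 13.551427

Answer: Price = V(0,0) = 13.5514


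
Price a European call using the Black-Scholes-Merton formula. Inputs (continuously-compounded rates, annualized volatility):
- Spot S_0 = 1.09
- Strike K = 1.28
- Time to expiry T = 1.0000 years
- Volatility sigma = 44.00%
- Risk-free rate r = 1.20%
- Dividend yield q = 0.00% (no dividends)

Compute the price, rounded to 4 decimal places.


d1 = (ln(S/K) + (r - q + 0.5*sigma^2) * T) / (sigma * sqrt(T)) = -0.11791450
d2 = d1 - sigma * sqrt(T) = -0.55791450
exp(-rT) = 0.98807171; exp(-qT) = 1.00000000
C = S_0 * exp(-qT) * N(d1) - K * exp(-rT) * N(d2)
N(d1) = 0.45306770; N(d2) = 0.28845138
C = 1.0900 * 1.00000000 * 0.45306770 - 1.2800 * 0.98807171 * 0.28845138 = 0.1290

Answer: Price = 0.1290


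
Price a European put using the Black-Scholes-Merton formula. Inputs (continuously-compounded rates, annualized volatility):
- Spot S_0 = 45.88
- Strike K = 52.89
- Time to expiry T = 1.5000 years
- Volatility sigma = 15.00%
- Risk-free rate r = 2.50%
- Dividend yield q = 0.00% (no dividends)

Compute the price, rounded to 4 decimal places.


Answer: Price = 6.6328

Derivation:
d1 = (ln(S/K) + (r - q + 0.5*sigma^2) * T) / (sigma * sqrt(T)) = -0.47797706
d2 = d1 - sigma * sqrt(T) = -0.66168879
exp(-rT) = 0.96319442; exp(-qT) = 1.00000000
P = K * exp(-rT) * N(-d2) - S_0 * exp(-qT) * N(-d1)
N(-d1) = 0.68366673; N(-d2) = 0.74591465
P = 52.8900 * 0.96319442 * 0.74591465 - 45.8800 * 1.00000000 * 0.68366673 = 6.6328


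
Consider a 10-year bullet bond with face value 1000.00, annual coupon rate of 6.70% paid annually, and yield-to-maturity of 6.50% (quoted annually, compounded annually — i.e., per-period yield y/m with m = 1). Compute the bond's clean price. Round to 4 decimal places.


Answer: Price = 1014.3777

Derivation:
Coupon per period c = face * coupon_rate / m = 67.000000
Periods per year m = 1; per-period yield y/m = 0.065000
Number of cashflows N = 10
Cashflows (t years, CF_t, discount factor 1/(1+y/m)^(m*t), PV):
  t = 1.0000: CF_t = 67.000000, DF = 0.938967, PV = 62.910798
  t = 2.0000: CF_t = 67.000000, DF = 0.881659, PV = 59.071172
  t = 3.0000: CF_t = 67.000000, DF = 0.827849, PV = 55.465889
  t = 4.0000: CF_t = 67.000000, DF = 0.777323, PV = 52.080647
  t = 5.0000: CF_t = 67.000000, DF = 0.729881, PV = 48.902016
  t = 6.0000: CF_t = 67.000000, DF = 0.685334, PV = 45.917386
  t = 7.0000: CF_t = 67.000000, DF = 0.643506, PV = 43.114916
  t = 8.0000: CF_t = 67.000000, DF = 0.604231, PV = 40.483490
  t = 9.0000: CF_t = 67.000000, DF = 0.567353, PV = 38.012666
  t = 10.0000: CF_t = 1067.000000, DF = 0.532726, PV = 568.418680
Price P = sum_t PV_t = 1014.377660


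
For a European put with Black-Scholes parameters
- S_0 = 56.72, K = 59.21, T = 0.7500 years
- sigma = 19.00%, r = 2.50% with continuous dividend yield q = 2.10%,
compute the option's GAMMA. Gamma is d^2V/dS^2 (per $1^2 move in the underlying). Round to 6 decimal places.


Answer: Gamma = 0.041538

Derivation:
d1 = -0.1606010037; d2 = -0.3251458304
phi(d1) = 0.3938304176; exp(-qT) = 0.9843733826; exp(-rT) = 0.9814246877
Gamma = exp(-qT) * phi(d1) / (S * sigma * sqrt(T)) = 0.9843733826 * 0.3938304176 / (56.7200 * 0.1900 * 0.8660254038) = 0.041538


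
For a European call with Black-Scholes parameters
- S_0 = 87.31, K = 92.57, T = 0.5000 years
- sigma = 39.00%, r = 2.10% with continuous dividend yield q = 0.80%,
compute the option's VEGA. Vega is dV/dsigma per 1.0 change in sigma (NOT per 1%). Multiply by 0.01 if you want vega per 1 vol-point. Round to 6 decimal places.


Answer: Vega = 24.499895

Derivation:
d1 = -0.0506763894; d2 = -0.3264480341
phi(d1) = 0.3984303480; exp(-qT) = 0.9960079893; exp(-rT) = 0.9895549326
Vega = S * exp(-qT) * phi(d1) * sqrt(T) = 87.3100 * 0.9960079893 * 0.3984303480 * 0.7071067812 = 24.499895


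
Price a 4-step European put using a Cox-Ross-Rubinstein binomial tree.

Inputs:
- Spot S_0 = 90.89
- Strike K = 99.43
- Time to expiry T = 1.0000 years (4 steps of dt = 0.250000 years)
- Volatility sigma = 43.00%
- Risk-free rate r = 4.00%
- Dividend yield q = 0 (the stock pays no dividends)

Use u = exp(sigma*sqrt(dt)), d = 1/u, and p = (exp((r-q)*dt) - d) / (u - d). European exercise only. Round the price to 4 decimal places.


Answer: Price = V(0,0) = 18.5407

Derivation:
dt = T/N = 0.250000
u = exp(sigma*sqrt(dt)) = 1.239862; d = 1/u = 0.806541
p = (exp((r-q)*dt) - d) / (u - d) = 0.469649
Discount per step: exp(-r*dt) = 0.990050
Stock lattice S(k, i) with i counting down-moves:
  k=0: S(0,0) = 90.8900
  k=1: S(1,0) = 112.6910; S(1,1) = 73.3066
  k=2: S(2,0) = 139.7213; S(2,1) = 90.8900; S(2,2) = 59.1248
  k=3: S(3,0) = 173.2352; S(3,1) = 112.6910; S(3,2) = 73.3066; S(3,3) = 47.6866
  k=4: S(4,0) = 214.7877; S(4,1) = 139.7213; S(4,2) = 90.8900; S(4,3) = 59.1248; S(4,4) = 38.4612
Terminal payoffs V(N, i) = max(K - S_T, 0):
  V(4,0) = 0.000000; V(4,1) = 0.000000; V(4,2) = 8.540000; V(4,3) = 40.305228; V(4,4) = 60.968798
Backward induction: V(k, i) = exp(-r*dt) * [p * V(k+1, i) + (1-p) * V(k+1, i+1)].
  V(3,0) = exp(-r*dt) * [p*0.000000 + (1-p)*0.000000] = 0.000000
  V(3,1) = exp(-r*dt) * [p*0.000000 + (1-p)*8.540000] = 4.484127
  V(3,2) = exp(-r*dt) * [p*8.540000 + (1-p)*40.305228] = 25.134103
  V(3,3) = exp(-r*dt) * [p*40.305228 + (1-p)*60.968798] = 50.754077
  V(2,0) = exp(-r*dt) * [p*0.000000 + (1-p)*4.484127] = 2.354496
  V(2,1) = exp(-r*dt) * [p*4.484127 + (1-p)*25.134103] = 15.282264
  V(2,2) = exp(-r*dt) * [p*25.134103 + (1-p)*50.754077] = 38.336382
  V(1,0) = exp(-r*dt) * [p*2.354496 + (1-p)*15.282264] = 9.119096
  V(1,1) = exp(-r*dt) * [p*15.282264 + (1-p)*38.336382] = 27.235308
  V(0,0) = exp(-r*dt) * [p*9.119096 + (1-p)*27.235308] = 18.540701


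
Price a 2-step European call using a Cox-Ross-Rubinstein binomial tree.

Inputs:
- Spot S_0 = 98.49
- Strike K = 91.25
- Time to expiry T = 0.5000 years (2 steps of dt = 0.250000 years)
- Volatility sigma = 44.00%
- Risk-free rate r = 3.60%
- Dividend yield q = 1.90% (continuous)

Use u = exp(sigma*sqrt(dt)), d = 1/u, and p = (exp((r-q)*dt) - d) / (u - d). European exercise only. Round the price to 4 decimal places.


dt = T/N = 0.250000
u = exp(sigma*sqrt(dt)) = 1.246077; d = 1/u = 0.802519
p = (exp((r-q)*dt) - d) / (u - d) = 0.454823
Discount per step: exp(-r*dt) = 0.991040
Stock lattice S(k, i) with i counting down-moves:
  k=0: S(0,0) = 98.4900
  k=1: S(1,0) = 122.7261; S(1,1) = 79.0401
  k=2: S(2,0) = 152.9261; S(2,1) = 98.4900; S(2,2) = 63.4311
Terminal payoffs V(N, i) = max(S_T - K, 0):
  V(2,0) = 61.676134; V(2,1) = 7.240000; V(2,2) = 0.000000
Backward induction: V(k, i) = exp(-r*dt) * [p * V(k+1, i) + (1-p) * V(k+1, i+1)].
  V(1,0) = exp(-r*dt) * [p*61.676134 + (1-p)*7.240000] = 31.712096
  V(1,1) = exp(-r*dt) * [p*7.240000 + (1-p)*0.000000] = 3.263414
  V(0,0) = exp(-r*dt) * [p*31.712096 + (1-p)*3.263414] = 16.057354

Answer: Price = V(0,0) = 16.0574


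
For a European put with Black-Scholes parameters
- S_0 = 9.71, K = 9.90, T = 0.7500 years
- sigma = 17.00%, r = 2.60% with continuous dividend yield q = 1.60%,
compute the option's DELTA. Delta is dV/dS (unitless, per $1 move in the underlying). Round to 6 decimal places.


Answer: Delta = -0.496823

Derivation:
d1 = -0.0070706718; d2 = -0.1542949904
phi(d1) = 0.3989323081; exp(-qT) = 0.9880717129; exp(-rT) = 0.9806888952
N(-d1) = 0.5028207664
Delta = -exp(-qT) * N(-d1) = -0.9880717129 * 0.5028207664 = -0.496823


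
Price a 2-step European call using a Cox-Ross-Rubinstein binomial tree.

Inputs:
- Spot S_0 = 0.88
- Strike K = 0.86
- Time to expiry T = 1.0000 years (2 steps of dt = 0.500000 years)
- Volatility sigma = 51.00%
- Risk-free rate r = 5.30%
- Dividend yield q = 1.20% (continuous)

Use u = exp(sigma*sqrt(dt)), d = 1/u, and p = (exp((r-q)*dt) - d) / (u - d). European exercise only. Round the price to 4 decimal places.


dt = T/N = 0.500000
u = exp(sigma*sqrt(dt)) = 1.434225; d = 1/u = 0.697241
p = (exp((r-q)*dt) - d) / (u - d) = 0.438912
Discount per step: exp(-r*dt) = 0.973848
Stock lattice S(k, i) with i counting down-moves:
  k=0: S(0,0) = 0.8800
  k=1: S(1,0) = 1.2621; S(1,1) = 0.6136
  k=2: S(2,0) = 1.8102; S(2,1) = 0.8800; S(2,2) = 0.4278
Terminal payoffs V(N, i) = max(S_T - K, 0):
  V(2,0) = 0.950161; V(2,1) = 0.020000; V(2,2) = 0.000000
Backward induction: V(k, i) = exp(-r*dt) * [p * V(k+1, i) + (1-p) * V(k+1, i+1)].
  V(1,0) = exp(-r*dt) * [p*0.950161 + (1-p)*0.020000] = 0.417058
  V(1,1) = exp(-r*dt) * [p*0.020000 + (1-p)*0.000000] = 0.008549
  V(0,0) = exp(-r*dt) * [p*0.417058 + (1-p)*0.008549] = 0.182936

Answer: Price = V(0,0) = 0.1829


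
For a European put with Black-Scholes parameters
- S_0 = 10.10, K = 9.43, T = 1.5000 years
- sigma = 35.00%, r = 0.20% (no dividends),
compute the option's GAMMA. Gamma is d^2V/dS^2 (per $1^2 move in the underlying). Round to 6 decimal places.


Answer: Gamma = 0.085680

Derivation:
d1 = 0.3814539688; d2 = -0.0472067361
phi(d1) = 0.3709484784; exp(-qT) = 1.0000000000; exp(-rT) = 0.9970044955
Gamma = exp(-qT) * phi(d1) / (S * sigma * sqrt(T)) = 1.0000000000 * 0.3709484784 / (10.1000 * 0.3500 * 1.2247448714) = 0.085680


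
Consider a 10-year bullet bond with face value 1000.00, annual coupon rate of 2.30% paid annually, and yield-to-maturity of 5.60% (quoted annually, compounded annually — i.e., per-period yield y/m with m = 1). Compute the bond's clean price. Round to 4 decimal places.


Answer: Price = 752.4471

Derivation:
Coupon per period c = face * coupon_rate / m = 23.000000
Periods per year m = 1; per-period yield y/m = 0.056000
Number of cashflows N = 10
Cashflows (t years, CF_t, discount factor 1/(1+y/m)^(m*t), PV):
  t = 1.0000: CF_t = 23.000000, DF = 0.946970, PV = 21.780303
  t = 2.0000: CF_t = 23.000000, DF = 0.896752, PV = 20.625287
  t = 3.0000: CF_t = 23.000000, DF = 0.849197, PV = 19.531522
  t = 4.0000: CF_t = 23.000000, DF = 0.804163, PV = 18.495759
  t = 5.0000: CF_t = 23.000000, DF = 0.761518, PV = 17.514924
  t = 6.0000: CF_t = 23.000000, DF = 0.721135, PV = 16.586102
  t = 7.0000: CF_t = 23.000000, DF = 0.682893, PV = 15.706536
  t = 8.0000: CF_t = 23.000000, DF = 0.646679, PV = 14.873613
  t = 9.0000: CF_t = 23.000000, DF = 0.612385, PV = 14.084861
  t = 10.0000: CF_t = 1023.000000, DF = 0.579910, PV = 593.248231
Price P = sum_t PV_t = 752.447138


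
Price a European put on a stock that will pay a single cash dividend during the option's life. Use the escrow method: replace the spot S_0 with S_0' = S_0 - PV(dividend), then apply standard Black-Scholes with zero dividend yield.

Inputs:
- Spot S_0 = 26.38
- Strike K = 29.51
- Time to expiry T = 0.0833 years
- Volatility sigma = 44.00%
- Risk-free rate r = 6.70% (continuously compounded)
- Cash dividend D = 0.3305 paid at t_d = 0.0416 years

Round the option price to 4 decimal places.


PV(D) = D * exp(-r * t_d) = 0.3305 * 0.99721668 = 0.32958011
S_0' = S_0 - PV(D) = 26.3800 - 0.32958011 = 26.05041989
d1 = (ln(S_0'/K) + (r + sigma^2/2)*T) / (sigma*sqrt(T)) = -0.87447292
d2 = d1 - sigma*sqrt(T) = -1.00146458
exp(-rT) = 0.99443445
N(-d1) = 0.80906962; N(-d2) = 0.84169887
P = K * exp(-rT) * N(-d2) - S_0' * N(-d1) = 29.5100 * 0.99443445 * 0.84169887 - 26.05041989 * 0.80906962 = 3.6237

Answer: Price = 3.6237


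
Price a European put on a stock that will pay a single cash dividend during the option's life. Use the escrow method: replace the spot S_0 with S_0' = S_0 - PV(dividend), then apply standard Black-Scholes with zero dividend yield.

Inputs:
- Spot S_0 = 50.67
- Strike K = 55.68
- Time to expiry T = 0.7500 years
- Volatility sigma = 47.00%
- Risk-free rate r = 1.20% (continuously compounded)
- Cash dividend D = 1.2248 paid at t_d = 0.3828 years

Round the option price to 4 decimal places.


PV(D) = D * exp(-r * t_d) = 1.2248 * 0.99541693 = 1.21918666
S_0' = S_0 - PV(D) = 50.6700 - 1.21918666 = 49.45081334
d1 = (ln(S_0'/K) + (r + sigma^2/2)*T) / (sigma*sqrt(T)) = -0.06585481
d2 = d1 - sigma*sqrt(T) = -0.47288675
exp(-rT) = 0.99104038
N(-d1) = 0.52625329; N(-d2) = 0.68185301
P = K * exp(-rT) * N(-d2) - S_0' * N(-d1) = 55.6800 * 0.99104038 * 0.68185301 - 49.45081334 * 0.52625329 = 11.6018

Answer: Price = 11.6018


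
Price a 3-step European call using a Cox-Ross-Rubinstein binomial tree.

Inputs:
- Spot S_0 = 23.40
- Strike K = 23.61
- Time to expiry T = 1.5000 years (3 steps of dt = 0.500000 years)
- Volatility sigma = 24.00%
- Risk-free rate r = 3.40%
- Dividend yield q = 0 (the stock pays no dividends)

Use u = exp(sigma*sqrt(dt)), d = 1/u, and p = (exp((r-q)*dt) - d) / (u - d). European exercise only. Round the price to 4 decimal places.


dt = T/N = 0.500000
u = exp(sigma*sqrt(dt)) = 1.184956; d = 1/u = 0.843913
p = (exp((r-q)*dt) - d) / (u - d) = 0.507948
Discount per step: exp(-r*dt) = 0.983144
Stock lattice S(k, i) with i counting down-moves:
  k=0: S(0,0) = 23.4000
  k=1: S(1,0) = 27.7280; S(1,1) = 19.7476
  k=2: S(2,0) = 32.8564; S(2,1) = 23.4000; S(2,2) = 16.6652
  k=3: S(3,0) = 38.9334; S(3,1) = 27.7280; S(3,2) = 19.7476; S(3,3) = 14.0640
Terminal payoffs V(N, i) = max(S_T - K, 0):
  V(3,0) = 15.323416; V(3,1) = 4.117970; V(3,2) = 0.000000; V(3,3) = 0.000000
Backward induction: V(k, i) = exp(-r*dt) * [p * V(k+1, i) + (1-p) * V(k+1, i+1)].
  V(2,0) = exp(-r*dt) * [p*15.323416 + (1-p)*4.117970] = 9.644401
  V(2,1) = exp(-r*dt) * [p*4.117970 + (1-p)*0.000000] = 2.056457
  V(2,2) = exp(-r*dt) * [p*0.000000 + (1-p)*0.000000] = 0.000000
  V(1,0) = exp(-r*dt) * [p*9.644401 + (1-p)*2.056457] = 5.811108
  V(1,1) = exp(-r*dt) * [p*2.056457 + (1-p)*0.000000] = 1.026967
  V(0,0) = exp(-r*dt) * [p*5.811108 + (1-p)*1.026967] = 3.398790

Answer: Price = V(0,0) = 3.3988


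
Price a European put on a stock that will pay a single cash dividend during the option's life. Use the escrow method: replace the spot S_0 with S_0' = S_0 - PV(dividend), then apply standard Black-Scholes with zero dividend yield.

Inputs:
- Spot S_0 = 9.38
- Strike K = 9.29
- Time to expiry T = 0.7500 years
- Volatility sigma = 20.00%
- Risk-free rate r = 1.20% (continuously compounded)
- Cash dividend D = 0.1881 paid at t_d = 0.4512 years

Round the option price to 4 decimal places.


PV(D) = D * exp(-r * t_d) = 0.1881 * 0.99460023 = 0.18708430
S_0' = S_0 - PV(D) = 9.3800 - 0.18708430 = 9.19291570
d1 = (ln(S_0'/K) + (r + sigma^2/2)*T) / (sigma*sqrt(T)) = 0.07791112
d2 = d1 - sigma*sqrt(T) = -0.09529396
exp(-rT) = 0.99104038
N(-d1) = 0.46894938; N(-d2) = 0.53795933
P = K * exp(-rT) * N(-d2) - S_0' * N(-d1) = 9.2900 * 0.99104038 * 0.53795933 - 9.19291570 * 0.46894938 = 0.6419

Answer: Price = 0.6419
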